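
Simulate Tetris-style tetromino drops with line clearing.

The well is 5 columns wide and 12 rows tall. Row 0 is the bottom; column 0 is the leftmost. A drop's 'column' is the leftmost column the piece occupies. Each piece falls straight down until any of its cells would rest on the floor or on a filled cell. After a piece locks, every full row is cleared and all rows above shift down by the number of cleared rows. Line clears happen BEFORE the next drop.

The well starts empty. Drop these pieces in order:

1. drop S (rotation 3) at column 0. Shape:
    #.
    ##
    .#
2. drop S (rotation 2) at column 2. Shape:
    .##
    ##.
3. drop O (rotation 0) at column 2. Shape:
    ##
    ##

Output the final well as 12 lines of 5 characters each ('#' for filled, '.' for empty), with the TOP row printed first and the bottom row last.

Answer: .....
.....
.....
.....
.....
.....
.....
.....
..##.
#.##.
##.##
.###.

Derivation:
Drop 1: S rot3 at col 0 lands with bottom-row=0; cleared 0 line(s) (total 0); column heights now [3 2 0 0 0], max=3
Drop 2: S rot2 at col 2 lands with bottom-row=0; cleared 0 line(s) (total 0); column heights now [3 2 1 2 2], max=3
Drop 3: O rot0 at col 2 lands with bottom-row=2; cleared 0 line(s) (total 0); column heights now [3 2 4 4 2], max=4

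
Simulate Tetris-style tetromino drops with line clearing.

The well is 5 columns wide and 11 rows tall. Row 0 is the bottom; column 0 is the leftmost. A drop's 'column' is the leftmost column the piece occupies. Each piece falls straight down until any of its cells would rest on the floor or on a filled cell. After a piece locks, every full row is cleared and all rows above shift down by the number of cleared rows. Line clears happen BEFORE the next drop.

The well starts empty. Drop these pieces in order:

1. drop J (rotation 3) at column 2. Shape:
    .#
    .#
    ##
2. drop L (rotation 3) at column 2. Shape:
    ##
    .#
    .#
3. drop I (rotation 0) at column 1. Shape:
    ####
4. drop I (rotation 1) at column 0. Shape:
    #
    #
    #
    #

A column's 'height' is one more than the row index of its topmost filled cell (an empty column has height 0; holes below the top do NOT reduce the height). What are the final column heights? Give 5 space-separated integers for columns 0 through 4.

Answer: 4 7 7 7 7

Derivation:
Drop 1: J rot3 at col 2 lands with bottom-row=0; cleared 0 line(s) (total 0); column heights now [0 0 1 3 0], max=3
Drop 2: L rot3 at col 2 lands with bottom-row=3; cleared 0 line(s) (total 0); column heights now [0 0 6 6 0], max=6
Drop 3: I rot0 at col 1 lands with bottom-row=6; cleared 0 line(s) (total 0); column heights now [0 7 7 7 7], max=7
Drop 4: I rot1 at col 0 lands with bottom-row=0; cleared 0 line(s) (total 0); column heights now [4 7 7 7 7], max=7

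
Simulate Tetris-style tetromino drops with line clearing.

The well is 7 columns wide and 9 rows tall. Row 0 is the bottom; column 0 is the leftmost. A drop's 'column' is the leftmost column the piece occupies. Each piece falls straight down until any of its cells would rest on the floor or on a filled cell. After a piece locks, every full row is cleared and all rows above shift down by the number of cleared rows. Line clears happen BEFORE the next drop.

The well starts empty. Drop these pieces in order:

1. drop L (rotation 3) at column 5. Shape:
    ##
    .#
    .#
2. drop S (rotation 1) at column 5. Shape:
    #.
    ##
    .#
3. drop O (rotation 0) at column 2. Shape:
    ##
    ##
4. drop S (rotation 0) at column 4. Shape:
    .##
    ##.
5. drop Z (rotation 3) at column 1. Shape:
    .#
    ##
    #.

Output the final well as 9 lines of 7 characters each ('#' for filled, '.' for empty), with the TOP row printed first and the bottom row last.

Answer: .......
.....##
....##.
.....#.
.....##
..#...#
.##..##
.###..#
..##..#

Derivation:
Drop 1: L rot3 at col 5 lands with bottom-row=0; cleared 0 line(s) (total 0); column heights now [0 0 0 0 0 3 3], max=3
Drop 2: S rot1 at col 5 lands with bottom-row=3; cleared 0 line(s) (total 0); column heights now [0 0 0 0 0 6 5], max=6
Drop 3: O rot0 at col 2 lands with bottom-row=0; cleared 0 line(s) (total 0); column heights now [0 0 2 2 0 6 5], max=6
Drop 4: S rot0 at col 4 lands with bottom-row=6; cleared 0 line(s) (total 0); column heights now [0 0 2 2 7 8 8], max=8
Drop 5: Z rot3 at col 1 lands with bottom-row=1; cleared 0 line(s) (total 0); column heights now [0 3 4 2 7 8 8], max=8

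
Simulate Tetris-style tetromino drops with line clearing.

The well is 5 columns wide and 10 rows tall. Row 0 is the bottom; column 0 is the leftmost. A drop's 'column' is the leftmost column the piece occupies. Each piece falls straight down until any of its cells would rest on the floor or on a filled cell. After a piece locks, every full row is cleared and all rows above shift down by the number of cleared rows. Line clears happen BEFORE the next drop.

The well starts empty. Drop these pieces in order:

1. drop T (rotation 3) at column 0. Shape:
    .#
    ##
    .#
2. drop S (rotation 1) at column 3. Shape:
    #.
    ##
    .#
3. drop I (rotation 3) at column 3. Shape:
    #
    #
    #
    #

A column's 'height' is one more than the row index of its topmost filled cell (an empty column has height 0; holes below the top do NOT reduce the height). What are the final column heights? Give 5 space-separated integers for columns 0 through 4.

Answer: 2 3 0 7 2

Derivation:
Drop 1: T rot3 at col 0 lands with bottom-row=0; cleared 0 line(s) (total 0); column heights now [2 3 0 0 0], max=3
Drop 2: S rot1 at col 3 lands with bottom-row=0; cleared 0 line(s) (total 0); column heights now [2 3 0 3 2], max=3
Drop 3: I rot3 at col 3 lands with bottom-row=3; cleared 0 line(s) (total 0); column heights now [2 3 0 7 2], max=7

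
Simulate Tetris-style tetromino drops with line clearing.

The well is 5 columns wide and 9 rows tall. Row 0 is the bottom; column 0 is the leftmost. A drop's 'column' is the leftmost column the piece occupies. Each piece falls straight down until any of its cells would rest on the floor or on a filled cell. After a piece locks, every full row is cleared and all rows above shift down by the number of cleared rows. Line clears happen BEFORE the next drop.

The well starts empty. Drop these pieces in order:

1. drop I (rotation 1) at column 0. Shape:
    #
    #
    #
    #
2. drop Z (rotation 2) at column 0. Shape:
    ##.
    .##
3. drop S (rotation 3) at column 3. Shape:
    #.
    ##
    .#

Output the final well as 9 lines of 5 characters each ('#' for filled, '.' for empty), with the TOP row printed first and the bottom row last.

Drop 1: I rot1 at col 0 lands with bottom-row=0; cleared 0 line(s) (total 0); column heights now [4 0 0 0 0], max=4
Drop 2: Z rot2 at col 0 lands with bottom-row=3; cleared 0 line(s) (total 0); column heights now [5 5 4 0 0], max=5
Drop 3: S rot3 at col 3 lands with bottom-row=0; cleared 0 line(s) (total 0); column heights now [5 5 4 3 2], max=5

Answer: .....
.....
.....
.....
##...
###..
#..#.
#..##
#...#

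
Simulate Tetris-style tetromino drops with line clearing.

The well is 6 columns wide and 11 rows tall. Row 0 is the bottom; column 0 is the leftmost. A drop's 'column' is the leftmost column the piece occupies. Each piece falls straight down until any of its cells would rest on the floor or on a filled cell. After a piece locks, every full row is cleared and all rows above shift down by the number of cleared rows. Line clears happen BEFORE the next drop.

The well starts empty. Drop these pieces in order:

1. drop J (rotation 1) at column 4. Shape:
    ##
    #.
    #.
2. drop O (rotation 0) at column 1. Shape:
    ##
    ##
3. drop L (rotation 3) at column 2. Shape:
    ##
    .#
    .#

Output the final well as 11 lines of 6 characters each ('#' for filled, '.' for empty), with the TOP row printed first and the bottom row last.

Drop 1: J rot1 at col 4 lands with bottom-row=0; cleared 0 line(s) (total 0); column heights now [0 0 0 0 3 3], max=3
Drop 2: O rot0 at col 1 lands with bottom-row=0; cleared 0 line(s) (total 0); column heights now [0 2 2 0 3 3], max=3
Drop 3: L rot3 at col 2 lands with bottom-row=0; cleared 0 line(s) (total 0); column heights now [0 2 3 3 3 3], max=3

Answer: ......
......
......
......
......
......
......
......
..####
.####.
.####.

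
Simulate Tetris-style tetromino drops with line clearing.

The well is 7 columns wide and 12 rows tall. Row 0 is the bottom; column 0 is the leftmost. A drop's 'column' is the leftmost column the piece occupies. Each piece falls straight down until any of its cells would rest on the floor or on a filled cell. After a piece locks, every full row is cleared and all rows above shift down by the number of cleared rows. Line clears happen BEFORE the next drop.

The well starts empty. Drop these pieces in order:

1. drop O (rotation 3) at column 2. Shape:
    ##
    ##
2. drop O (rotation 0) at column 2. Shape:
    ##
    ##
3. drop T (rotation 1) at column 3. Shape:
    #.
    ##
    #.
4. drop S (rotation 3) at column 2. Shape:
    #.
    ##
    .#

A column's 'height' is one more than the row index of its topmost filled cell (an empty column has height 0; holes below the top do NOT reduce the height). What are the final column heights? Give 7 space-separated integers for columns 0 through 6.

Drop 1: O rot3 at col 2 lands with bottom-row=0; cleared 0 line(s) (total 0); column heights now [0 0 2 2 0 0 0], max=2
Drop 2: O rot0 at col 2 lands with bottom-row=2; cleared 0 line(s) (total 0); column heights now [0 0 4 4 0 0 0], max=4
Drop 3: T rot1 at col 3 lands with bottom-row=4; cleared 0 line(s) (total 0); column heights now [0 0 4 7 6 0 0], max=7
Drop 4: S rot3 at col 2 lands with bottom-row=7; cleared 0 line(s) (total 0); column heights now [0 0 10 9 6 0 0], max=10

Answer: 0 0 10 9 6 0 0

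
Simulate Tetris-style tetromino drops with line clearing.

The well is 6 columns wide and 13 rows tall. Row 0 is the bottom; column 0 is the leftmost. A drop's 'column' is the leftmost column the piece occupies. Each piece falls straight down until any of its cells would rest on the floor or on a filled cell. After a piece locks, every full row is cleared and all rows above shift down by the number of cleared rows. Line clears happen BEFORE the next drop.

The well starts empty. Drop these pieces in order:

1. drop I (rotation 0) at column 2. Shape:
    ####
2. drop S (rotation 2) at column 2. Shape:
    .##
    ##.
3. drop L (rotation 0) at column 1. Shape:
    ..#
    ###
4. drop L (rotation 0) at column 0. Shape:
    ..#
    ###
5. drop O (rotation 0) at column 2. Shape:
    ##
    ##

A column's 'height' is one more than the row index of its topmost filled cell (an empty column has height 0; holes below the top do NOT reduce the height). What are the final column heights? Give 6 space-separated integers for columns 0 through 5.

Drop 1: I rot0 at col 2 lands with bottom-row=0; cleared 0 line(s) (total 0); column heights now [0 0 1 1 1 1], max=1
Drop 2: S rot2 at col 2 lands with bottom-row=1; cleared 0 line(s) (total 0); column heights now [0 0 2 3 3 1], max=3
Drop 3: L rot0 at col 1 lands with bottom-row=3; cleared 0 line(s) (total 0); column heights now [0 4 4 5 3 1], max=5
Drop 4: L rot0 at col 0 lands with bottom-row=4; cleared 0 line(s) (total 0); column heights now [5 5 6 5 3 1], max=6
Drop 5: O rot0 at col 2 lands with bottom-row=6; cleared 0 line(s) (total 0); column heights now [5 5 8 8 3 1], max=8

Answer: 5 5 8 8 3 1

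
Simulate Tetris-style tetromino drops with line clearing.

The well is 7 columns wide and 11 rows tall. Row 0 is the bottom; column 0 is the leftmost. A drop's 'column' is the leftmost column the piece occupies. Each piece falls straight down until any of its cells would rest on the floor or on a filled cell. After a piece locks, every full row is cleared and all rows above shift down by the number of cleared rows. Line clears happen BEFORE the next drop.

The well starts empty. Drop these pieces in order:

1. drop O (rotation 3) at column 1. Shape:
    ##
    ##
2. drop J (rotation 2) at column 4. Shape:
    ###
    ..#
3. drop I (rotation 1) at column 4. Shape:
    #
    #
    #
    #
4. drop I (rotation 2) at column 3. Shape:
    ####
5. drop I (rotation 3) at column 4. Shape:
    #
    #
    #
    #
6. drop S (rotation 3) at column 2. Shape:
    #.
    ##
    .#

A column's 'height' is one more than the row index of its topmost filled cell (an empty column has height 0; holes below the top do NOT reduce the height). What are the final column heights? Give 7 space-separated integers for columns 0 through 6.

Answer: 0 2 10 9 11 7 7

Derivation:
Drop 1: O rot3 at col 1 lands with bottom-row=0; cleared 0 line(s) (total 0); column heights now [0 2 2 0 0 0 0], max=2
Drop 2: J rot2 at col 4 lands with bottom-row=0; cleared 0 line(s) (total 0); column heights now [0 2 2 0 2 2 2], max=2
Drop 3: I rot1 at col 4 lands with bottom-row=2; cleared 0 line(s) (total 0); column heights now [0 2 2 0 6 2 2], max=6
Drop 4: I rot2 at col 3 lands with bottom-row=6; cleared 0 line(s) (total 0); column heights now [0 2 2 7 7 7 7], max=7
Drop 5: I rot3 at col 4 lands with bottom-row=7; cleared 0 line(s) (total 0); column heights now [0 2 2 7 11 7 7], max=11
Drop 6: S rot3 at col 2 lands with bottom-row=7; cleared 0 line(s) (total 0); column heights now [0 2 10 9 11 7 7], max=11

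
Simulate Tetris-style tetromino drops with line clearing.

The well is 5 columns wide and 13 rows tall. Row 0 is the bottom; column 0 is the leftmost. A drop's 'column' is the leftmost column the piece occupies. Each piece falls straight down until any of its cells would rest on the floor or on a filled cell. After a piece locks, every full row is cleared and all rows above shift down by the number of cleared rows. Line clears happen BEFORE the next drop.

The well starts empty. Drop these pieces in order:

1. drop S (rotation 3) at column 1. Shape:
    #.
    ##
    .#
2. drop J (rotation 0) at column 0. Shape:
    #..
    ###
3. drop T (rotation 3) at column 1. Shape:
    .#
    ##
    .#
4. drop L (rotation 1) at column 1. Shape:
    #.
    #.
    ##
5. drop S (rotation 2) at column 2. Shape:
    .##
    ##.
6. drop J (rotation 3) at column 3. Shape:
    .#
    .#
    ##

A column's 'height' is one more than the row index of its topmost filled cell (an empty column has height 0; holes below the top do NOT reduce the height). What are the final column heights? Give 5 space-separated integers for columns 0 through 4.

Drop 1: S rot3 at col 1 lands with bottom-row=0; cleared 0 line(s) (total 0); column heights now [0 3 2 0 0], max=3
Drop 2: J rot0 at col 0 lands with bottom-row=3; cleared 0 line(s) (total 0); column heights now [5 4 4 0 0], max=5
Drop 3: T rot3 at col 1 lands with bottom-row=4; cleared 0 line(s) (total 0); column heights now [5 6 7 0 0], max=7
Drop 4: L rot1 at col 1 lands with bottom-row=7; cleared 0 line(s) (total 0); column heights now [5 10 8 0 0], max=10
Drop 5: S rot2 at col 2 lands with bottom-row=8; cleared 0 line(s) (total 0); column heights now [5 10 9 10 10], max=10
Drop 6: J rot3 at col 3 lands with bottom-row=10; cleared 0 line(s) (total 0); column heights now [5 10 9 11 13], max=13

Answer: 5 10 9 11 13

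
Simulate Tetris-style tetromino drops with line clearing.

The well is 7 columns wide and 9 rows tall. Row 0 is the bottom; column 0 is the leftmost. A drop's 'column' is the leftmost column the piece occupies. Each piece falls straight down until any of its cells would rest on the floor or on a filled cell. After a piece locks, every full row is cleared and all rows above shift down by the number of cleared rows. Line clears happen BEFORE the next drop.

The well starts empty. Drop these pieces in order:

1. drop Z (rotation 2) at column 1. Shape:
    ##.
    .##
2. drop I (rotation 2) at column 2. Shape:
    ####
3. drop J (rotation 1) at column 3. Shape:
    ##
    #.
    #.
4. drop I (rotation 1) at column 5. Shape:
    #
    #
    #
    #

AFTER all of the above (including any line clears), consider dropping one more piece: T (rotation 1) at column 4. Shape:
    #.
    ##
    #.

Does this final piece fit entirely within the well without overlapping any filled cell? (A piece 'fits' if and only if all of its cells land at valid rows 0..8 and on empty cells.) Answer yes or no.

Drop 1: Z rot2 at col 1 lands with bottom-row=0; cleared 0 line(s) (total 0); column heights now [0 2 2 1 0 0 0], max=2
Drop 2: I rot2 at col 2 lands with bottom-row=2; cleared 0 line(s) (total 0); column heights now [0 2 3 3 3 3 0], max=3
Drop 3: J rot1 at col 3 lands with bottom-row=3; cleared 0 line(s) (total 0); column heights now [0 2 3 6 6 3 0], max=6
Drop 4: I rot1 at col 5 lands with bottom-row=3; cleared 0 line(s) (total 0); column heights now [0 2 3 6 6 7 0], max=7
Test piece T rot1 at col 4 (width 2): heights before test = [0 2 3 6 6 7 0]; fits = True

Answer: yes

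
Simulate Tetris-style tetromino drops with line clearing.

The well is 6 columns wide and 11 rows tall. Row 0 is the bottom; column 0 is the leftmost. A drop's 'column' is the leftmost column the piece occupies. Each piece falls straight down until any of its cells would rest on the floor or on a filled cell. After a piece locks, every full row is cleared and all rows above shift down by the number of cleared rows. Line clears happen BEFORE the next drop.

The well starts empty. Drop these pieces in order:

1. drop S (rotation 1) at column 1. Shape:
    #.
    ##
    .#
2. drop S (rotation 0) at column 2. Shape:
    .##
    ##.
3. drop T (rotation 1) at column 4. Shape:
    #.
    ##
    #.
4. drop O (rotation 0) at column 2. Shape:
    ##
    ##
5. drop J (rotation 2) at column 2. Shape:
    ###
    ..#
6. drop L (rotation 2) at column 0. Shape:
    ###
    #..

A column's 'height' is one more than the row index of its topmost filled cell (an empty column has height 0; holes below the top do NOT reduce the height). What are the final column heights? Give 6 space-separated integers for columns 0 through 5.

Answer: 10 10 10 9 9 6

Derivation:
Drop 1: S rot1 at col 1 lands with bottom-row=0; cleared 0 line(s) (total 0); column heights now [0 3 2 0 0 0], max=3
Drop 2: S rot0 at col 2 lands with bottom-row=2; cleared 0 line(s) (total 0); column heights now [0 3 3 4 4 0], max=4
Drop 3: T rot1 at col 4 lands with bottom-row=4; cleared 0 line(s) (total 0); column heights now [0 3 3 4 7 6], max=7
Drop 4: O rot0 at col 2 lands with bottom-row=4; cleared 0 line(s) (total 0); column heights now [0 3 6 6 7 6], max=7
Drop 5: J rot2 at col 2 lands with bottom-row=7; cleared 0 line(s) (total 0); column heights now [0 3 9 9 9 6], max=9
Drop 6: L rot2 at col 0 lands with bottom-row=8; cleared 0 line(s) (total 0); column heights now [10 10 10 9 9 6], max=10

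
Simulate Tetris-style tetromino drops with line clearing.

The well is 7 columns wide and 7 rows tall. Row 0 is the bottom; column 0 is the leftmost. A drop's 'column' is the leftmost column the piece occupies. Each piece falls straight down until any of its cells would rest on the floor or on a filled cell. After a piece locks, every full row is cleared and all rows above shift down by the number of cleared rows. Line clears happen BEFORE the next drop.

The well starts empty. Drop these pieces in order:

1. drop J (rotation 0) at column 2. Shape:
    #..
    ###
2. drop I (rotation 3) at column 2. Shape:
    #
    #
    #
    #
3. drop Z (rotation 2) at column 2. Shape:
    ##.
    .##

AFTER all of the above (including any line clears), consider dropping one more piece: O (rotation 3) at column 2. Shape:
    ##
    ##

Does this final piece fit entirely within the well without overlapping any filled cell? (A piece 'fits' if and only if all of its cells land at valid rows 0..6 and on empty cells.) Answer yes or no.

Drop 1: J rot0 at col 2 lands with bottom-row=0; cleared 0 line(s) (total 0); column heights now [0 0 2 1 1 0 0], max=2
Drop 2: I rot3 at col 2 lands with bottom-row=2; cleared 0 line(s) (total 0); column heights now [0 0 6 1 1 0 0], max=6
Drop 3: Z rot2 at col 2 lands with bottom-row=5; cleared 0 line(s) (total 0); column heights now [0 0 7 7 6 0 0], max=7
Test piece O rot3 at col 2 (width 2): heights before test = [0 0 7 7 6 0 0]; fits = False

Answer: no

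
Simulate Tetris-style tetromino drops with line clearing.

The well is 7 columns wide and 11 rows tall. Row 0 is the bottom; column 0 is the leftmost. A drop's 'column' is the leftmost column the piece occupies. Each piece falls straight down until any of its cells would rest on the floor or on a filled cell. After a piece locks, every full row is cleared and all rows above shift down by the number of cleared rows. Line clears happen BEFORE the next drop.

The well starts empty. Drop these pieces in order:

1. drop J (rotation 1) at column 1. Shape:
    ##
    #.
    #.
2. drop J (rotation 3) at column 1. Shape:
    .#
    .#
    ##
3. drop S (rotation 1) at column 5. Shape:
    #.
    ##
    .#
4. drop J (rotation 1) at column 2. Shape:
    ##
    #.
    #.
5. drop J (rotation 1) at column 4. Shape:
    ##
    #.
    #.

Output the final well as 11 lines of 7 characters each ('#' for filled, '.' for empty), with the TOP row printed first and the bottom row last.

Drop 1: J rot1 at col 1 lands with bottom-row=0; cleared 0 line(s) (total 0); column heights now [0 3 3 0 0 0 0], max=3
Drop 2: J rot3 at col 1 lands with bottom-row=3; cleared 0 line(s) (total 0); column heights now [0 4 6 0 0 0 0], max=6
Drop 3: S rot1 at col 5 lands with bottom-row=0; cleared 0 line(s) (total 0); column heights now [0 4 6 0 0 3 2], max=6
Drop 4: J rot1 at col 2 lands with bottom-row=6; cleared 0 line(s) (total 0); column heights now [0 4 9 9 0 3 2], max=9
Drop 5: J rot1 at col 4 lands with bottom-row=1; cleared 0 line(s) (total 0); column heights now [0 4 9 9 4 4 2], max=9

Answer: .......
.......
..##...
..#....
..#....
..#....
..#....
.##.##.
.##.##.
.#..###
.#....#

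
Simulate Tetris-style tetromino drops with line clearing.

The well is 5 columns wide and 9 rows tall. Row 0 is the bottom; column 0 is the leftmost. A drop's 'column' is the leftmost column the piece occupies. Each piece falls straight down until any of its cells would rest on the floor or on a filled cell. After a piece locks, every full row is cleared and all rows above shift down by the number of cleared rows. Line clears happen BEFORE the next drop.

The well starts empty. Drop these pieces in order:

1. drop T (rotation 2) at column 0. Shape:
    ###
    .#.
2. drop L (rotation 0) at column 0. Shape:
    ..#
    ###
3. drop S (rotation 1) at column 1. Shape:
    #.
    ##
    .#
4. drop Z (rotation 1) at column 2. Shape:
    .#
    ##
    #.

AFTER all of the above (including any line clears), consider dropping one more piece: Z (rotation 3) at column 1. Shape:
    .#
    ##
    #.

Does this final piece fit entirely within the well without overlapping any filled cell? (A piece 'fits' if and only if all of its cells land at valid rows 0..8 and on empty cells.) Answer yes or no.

Drop 1: T rot2 at col 0 lands with bottom-row=0; cleared 0 line(s) (total 0); column heights now [2 2 2 0 0], max=2
Drop 2: L rot0 at col 0 lands with bottom-row=2; cleared 0 line(s) (total 0); column heights now [3 3 4 0 0], max=4
Drop 3: S rot1 at col 1 lands with bottom-row=4; cleared 0 line(s) (total 0); column heights now [3 7 6 0 0], max=7
Drop 4: Z rot1 at col 2 lands with bottom-row=6; cleared 0 line(s) (total 0); column heights now [3 7 8 9 0], max=9
Test piece Z rot3 at col 1 (width 2): heights before test = [3 7 8 9 0]; fits = False

Answer: no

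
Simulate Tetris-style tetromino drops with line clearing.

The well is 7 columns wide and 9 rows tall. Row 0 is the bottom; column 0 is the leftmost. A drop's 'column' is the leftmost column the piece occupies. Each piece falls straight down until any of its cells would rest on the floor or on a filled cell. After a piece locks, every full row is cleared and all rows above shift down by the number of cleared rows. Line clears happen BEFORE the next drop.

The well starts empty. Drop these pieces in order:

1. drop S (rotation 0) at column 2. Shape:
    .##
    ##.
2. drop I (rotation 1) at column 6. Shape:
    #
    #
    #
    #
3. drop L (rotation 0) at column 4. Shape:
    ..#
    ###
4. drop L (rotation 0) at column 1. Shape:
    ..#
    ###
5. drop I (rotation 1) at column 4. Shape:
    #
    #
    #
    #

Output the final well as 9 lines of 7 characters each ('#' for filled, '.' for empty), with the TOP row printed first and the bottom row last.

Drop 1: S rot0 at col 2 lands with bottom-row=0; cleared 0 line(s) (total 0); column heights now [0 0 1 2 2 0 0], max=2
Drop 2: I rot1 at col 6 lands with bottom-row=0; cleared 0 line(s) (total 0); column heights now [0 0 1 2 2 0 4], max=4
Drop 3: L rot0 at col 4 lands with bottom-row=4; cleared 0 line(s) (total 0); column heights now [0 0 1 2 5 5 6], max=6
Drop 4: L rot0 at col 1 lands with bottom-row=2; cleared 0 line(s) (total 0); column heights now [0 3 3 4 5 5 6], max=6
Drop 5: I rot1 at col 4 lands with bottom-row=5; cleared 0 line(s) (total 0); column heights now [0 3 3 4 9 5 6], max=9

Answer: ....#..
....#..
....#..
....#.#
....###
...#..#
.###..#
...##.#
..##..#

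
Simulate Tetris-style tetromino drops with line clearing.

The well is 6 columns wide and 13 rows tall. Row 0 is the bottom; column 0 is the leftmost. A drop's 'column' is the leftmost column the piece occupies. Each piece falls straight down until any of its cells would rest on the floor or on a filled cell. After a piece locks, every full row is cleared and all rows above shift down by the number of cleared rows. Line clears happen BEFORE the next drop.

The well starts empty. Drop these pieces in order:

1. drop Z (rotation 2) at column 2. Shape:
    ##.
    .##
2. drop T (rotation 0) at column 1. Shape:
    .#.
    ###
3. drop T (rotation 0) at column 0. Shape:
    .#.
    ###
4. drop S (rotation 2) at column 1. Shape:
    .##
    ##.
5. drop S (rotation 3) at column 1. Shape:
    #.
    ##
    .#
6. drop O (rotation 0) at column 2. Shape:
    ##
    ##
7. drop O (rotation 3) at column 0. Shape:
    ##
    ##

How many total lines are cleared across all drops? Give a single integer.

Drop 1: Z rot2 at col 2 lands with bottom-row=0; cleared 0 line(s) (total 0); column heights now [0 0 2 2 1 0], max=2
Drop 2: T rot0 at col 1 lands with bottom-row=2; cleared 0 line(s) (total 0); column heights now [0 3 4 3 1 0], max=4
Drop 3: T rot0 at col 0 lands with bottom-row=4; cleared 0 line(s) (total 0); column heights now [5 6 5 3 1 0], max=6
Drop 4: S rot2 at col 1 lands with bottom-row=6; cleared 0 line(s) (total 0); column heights now [5 7 8 8 1 0], max=8
Drop 5: S rot3 at col 1 lands with bottom-row=8; cleared 0 line(s) (total 0); column heights now [5 11 10 8 1 0], max=11
Drop 6: O rot0 at col 2 lands with bottom-row=10; cleared 0 line(s) (total 0); column heights now [5 11 12 12 1 0], max=12
Drop 7: O rot3 at col 0 lands with bottom-row=11; cleared 0 line(s) (total 0); column heights now [13 13 12 12 1 0], max=13

Answer: 0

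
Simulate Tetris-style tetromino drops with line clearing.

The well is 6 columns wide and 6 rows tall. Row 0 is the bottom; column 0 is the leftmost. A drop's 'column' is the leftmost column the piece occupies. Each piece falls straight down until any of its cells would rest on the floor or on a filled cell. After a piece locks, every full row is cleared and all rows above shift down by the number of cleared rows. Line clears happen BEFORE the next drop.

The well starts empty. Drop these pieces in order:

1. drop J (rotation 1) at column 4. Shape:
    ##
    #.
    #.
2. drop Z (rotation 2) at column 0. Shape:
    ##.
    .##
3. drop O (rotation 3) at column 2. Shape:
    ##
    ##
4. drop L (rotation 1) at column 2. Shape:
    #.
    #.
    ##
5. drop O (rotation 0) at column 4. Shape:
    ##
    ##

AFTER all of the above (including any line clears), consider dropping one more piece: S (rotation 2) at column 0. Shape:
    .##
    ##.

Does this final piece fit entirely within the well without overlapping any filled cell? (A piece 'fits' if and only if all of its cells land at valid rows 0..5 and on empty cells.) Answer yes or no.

Drop 1: J rot1 at col 4 lands with bottom-row=0; cleared 0 line(s) (total 0); column heights now [0 0 0 0 3 3], max=3
Drop 2: Z rot2 at col 0 lands with bottom-row=0; cleared 0 line(s) (total 0); column heights now [2 2 1 0 3 3], max=3
Drop 3: O rot3 at col 2 lands with bottom-row=1; cleared 0 line(s) (total 0); column heights now [2 2 3 3 3 3], max=3
Drop 4: L rot1 at col 2 lands with bottom-row=3; cleared 0 line(s) (total 0); column heights now [2 2 6 4 3 3], max=6
Drop 5: O rot0 at col 4 lands with bottom-row=3; cleared 0 line(s) (total 0); column heights now [2 2 6 4 5 5], max=6
Test piece S rot2 at col 0 (width 3): heights before test = [2 2 6 4 5 5]; fits = False

Answer: no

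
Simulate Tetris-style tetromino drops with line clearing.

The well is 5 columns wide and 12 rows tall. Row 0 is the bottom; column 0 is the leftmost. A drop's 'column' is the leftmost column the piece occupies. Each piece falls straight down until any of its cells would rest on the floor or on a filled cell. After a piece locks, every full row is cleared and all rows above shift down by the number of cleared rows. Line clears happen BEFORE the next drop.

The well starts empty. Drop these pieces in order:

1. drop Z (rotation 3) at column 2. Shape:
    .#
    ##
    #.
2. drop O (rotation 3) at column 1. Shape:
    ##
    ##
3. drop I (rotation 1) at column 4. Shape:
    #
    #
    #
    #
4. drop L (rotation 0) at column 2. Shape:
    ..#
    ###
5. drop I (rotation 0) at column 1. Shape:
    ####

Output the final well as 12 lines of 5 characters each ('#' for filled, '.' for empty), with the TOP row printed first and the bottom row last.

Answer: .....
.....
.....
.....
.....
.####
....#
..###
.##.#
.####
..###
..#.#

Derivation:
Drop 1: Z rot3 at col 2 lands with bottom-row=0; cleared 0 line(s) (total 0); column heights now [0 0 2 3 0], max=3
Drop 2: O rot3 at col 1 lands with bottom-row=2; cleared 0 line(s) (total 0); column heights now [0 4 4 3 0], max=4
Drop 3: I rot1 at col 4 lands with bottom-row=0; cleared 0 line(s) (total 0); column heights now [0 4 4 3 4], max=4
Drop 4: L rot0 at col 2 lands with bottom-row=4; cleared 0 line(s) (total 0); column heights now [0 4 5 5 6], max=6
Drop 5: I rot0 at col 1 lands with bottom-row=6; cleared 0 line(s) (total 0); column heights now [0 7 7 7 7], max=7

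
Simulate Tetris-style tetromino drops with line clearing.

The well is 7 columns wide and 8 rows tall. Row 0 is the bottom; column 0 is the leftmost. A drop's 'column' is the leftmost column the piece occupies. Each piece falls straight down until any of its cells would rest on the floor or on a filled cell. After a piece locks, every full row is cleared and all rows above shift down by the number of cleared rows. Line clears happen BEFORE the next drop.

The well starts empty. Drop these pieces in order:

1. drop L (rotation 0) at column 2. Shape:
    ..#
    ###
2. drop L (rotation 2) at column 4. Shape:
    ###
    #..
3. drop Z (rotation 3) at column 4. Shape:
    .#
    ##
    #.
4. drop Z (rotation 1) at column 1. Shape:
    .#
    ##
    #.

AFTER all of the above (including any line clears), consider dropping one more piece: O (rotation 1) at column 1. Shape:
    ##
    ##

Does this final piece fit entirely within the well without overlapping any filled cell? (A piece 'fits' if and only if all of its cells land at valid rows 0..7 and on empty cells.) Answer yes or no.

Drop 1: L rot0 at col 2 lands with bottom-row=0; cleared 0 line(s) (total 0); column heights now [0 0 1 1 2 0 0], max=2
Drop 2: L rot2 at col 4 lands with bottom-row=2; cleared 0 line(s) (total 0); column heights now [0 0 1 1 4 4 4], max=4
Drop 3: Z rot3 at col 4 lands with bottom-row=4; cleared 0 line(s) (total 0); column heights now [0 0 1 1 6 7 4], max=7
Drop 4: Z rot1 at col 1 lands with bottom-row=0; cleared 0 line(s) (total 0); column heights now [0 2 3 1 6 7 4], max=7
Test piece O rot1 at col 1 (width 2): heights before test = [0 2 3 1 6 7 4]; fits = True

Answer: yes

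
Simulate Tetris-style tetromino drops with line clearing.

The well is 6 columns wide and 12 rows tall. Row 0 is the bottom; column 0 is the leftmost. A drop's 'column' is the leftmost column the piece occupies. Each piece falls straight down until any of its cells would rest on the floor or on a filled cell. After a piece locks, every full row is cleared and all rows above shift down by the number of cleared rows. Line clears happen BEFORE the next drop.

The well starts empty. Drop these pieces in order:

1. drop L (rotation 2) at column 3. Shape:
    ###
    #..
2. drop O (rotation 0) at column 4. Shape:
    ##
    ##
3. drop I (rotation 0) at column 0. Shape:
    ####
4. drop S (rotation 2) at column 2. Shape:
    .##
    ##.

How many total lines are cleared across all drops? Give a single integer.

Answer: 1

Derivation:
Drop 1: L rot2 at col 3 lands with bottom-row=0; cleared 0 line(s) (total 0); column heights now [0 0 0 2 2 2], max=2
Drop 2: O rot0 at col 4 lands with bottom-row=2; cleared 0 line(s) (total 0); column heights now [0 0 0 2 4 4], max=4
Drop 3: I rot0 at col 0 lands with bottom-row=2; cleared 1 line(s) (total 1); column heights now [0 0 0 2 3 3], max=3
Drop 4: S rot2 at col 2 lands with bottom-row=2; cleared 0 line(s) (total 1); column heights now [0 0 3 4 4 3], max=4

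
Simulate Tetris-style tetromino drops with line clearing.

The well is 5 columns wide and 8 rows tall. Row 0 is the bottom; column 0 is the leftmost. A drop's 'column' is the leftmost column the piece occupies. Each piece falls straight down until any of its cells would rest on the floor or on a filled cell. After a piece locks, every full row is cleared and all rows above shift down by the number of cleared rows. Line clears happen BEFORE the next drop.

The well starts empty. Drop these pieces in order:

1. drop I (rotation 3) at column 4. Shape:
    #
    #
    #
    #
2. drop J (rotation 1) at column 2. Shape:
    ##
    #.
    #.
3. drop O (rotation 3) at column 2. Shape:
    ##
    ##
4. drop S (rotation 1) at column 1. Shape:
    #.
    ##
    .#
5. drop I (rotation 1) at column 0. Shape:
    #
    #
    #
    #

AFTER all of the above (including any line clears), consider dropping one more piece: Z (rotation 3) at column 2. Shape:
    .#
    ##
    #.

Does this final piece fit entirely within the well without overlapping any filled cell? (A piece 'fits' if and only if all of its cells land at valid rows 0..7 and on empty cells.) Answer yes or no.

Drop 1: I rot3 at col 4 lands with bottom-row=0; cleared 0 line(s) (total 0); column heights now [0 0 0 0 4], max=4
Drop 2: J rot1 at col 2 lands with bottom-row=0; cleared 0 line(s) (total 0); column heights now [0 0 3 3 4], max=4
Drop 3: O rot3 at col 2 lands with bottom-row=3; cleared 0 line(s) (total 0); column heights now [0 0 5 5 4], max=5
Drop 4: S rot1 at col 1 lands with bottom-row=5; cleared 0 line(s) (total 0); column heights now [0 8 7 5 4], max=8
Drop 5: I rot1 at col 0 lands with bottom-row=0; cleared 0 line(s) (total 0); column heights now [4 8 7 5 4], max=8
Test piece Z rot3 at col 2 (width 2): heights before test = [4 8 7 5 4]; fits = False

Answer: no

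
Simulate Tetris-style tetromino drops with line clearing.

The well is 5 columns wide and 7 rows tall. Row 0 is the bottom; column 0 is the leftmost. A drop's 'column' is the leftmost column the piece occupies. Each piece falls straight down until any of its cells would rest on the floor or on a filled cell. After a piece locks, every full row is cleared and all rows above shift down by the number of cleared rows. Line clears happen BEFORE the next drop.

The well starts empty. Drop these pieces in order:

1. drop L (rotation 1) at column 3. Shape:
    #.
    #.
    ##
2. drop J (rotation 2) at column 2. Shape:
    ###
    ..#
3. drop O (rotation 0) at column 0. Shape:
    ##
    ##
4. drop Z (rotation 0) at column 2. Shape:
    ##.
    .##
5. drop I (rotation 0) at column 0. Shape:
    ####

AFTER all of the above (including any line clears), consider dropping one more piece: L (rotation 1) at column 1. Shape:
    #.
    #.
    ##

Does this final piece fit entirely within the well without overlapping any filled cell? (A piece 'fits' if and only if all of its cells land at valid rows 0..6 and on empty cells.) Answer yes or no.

Answer: no

Derivation:
Drop 1: L rot1 at col 3 lands with bottom-row=0; cleared 0 line(s) (total 0); column heights now [0 0 0 3 1], max=3
Drop 2: J rot2 at col 2 lands with bottom-row=2; cleared 0 line(s) (total 0); column heights now [0 0 4 4 4], max=4
Drop 3: O rot0 at col 0 lands with bottom-row=0; cleared 0 line(s) (total 0); column heights now [2 2 4 4 4], max=4
Drop 4: Z rot0 at col 2 lands with bottom-row=4; cleared 0 line(s) (total 0); column heights now [2 2 6 6 5], max=6
Drop 5: I rot0 at col 0 lands with bottom-row=6; cleared 0 line(s) (total 0); column heights now [7 7 7 7 5], max=7
Test piece L rot1 at col 1 (width 2): heights before test = [7 7 7 7 5]; fits = False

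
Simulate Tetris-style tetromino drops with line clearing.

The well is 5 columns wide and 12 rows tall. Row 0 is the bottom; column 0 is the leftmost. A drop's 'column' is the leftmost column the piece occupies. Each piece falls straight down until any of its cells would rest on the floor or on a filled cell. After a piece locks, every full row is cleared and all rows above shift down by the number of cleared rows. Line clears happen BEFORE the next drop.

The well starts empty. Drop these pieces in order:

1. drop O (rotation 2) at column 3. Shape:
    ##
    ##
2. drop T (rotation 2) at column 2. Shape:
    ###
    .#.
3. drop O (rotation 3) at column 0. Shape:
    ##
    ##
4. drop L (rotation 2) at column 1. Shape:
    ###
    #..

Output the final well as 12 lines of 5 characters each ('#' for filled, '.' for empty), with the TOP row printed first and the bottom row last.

Drop 1: O rot2 at col 3 lands with bottom-row=0; cleared 0 line(s) (total 0); column heights now [0 0 0 2 2], max=2
Drop 2: T rot2 at col 2 lands with bottom-row=2; cleared 0 line(s) (total 0); column heights now [0 0 4 4 4], max=4
Drop 3: O rot3 at col 0 lands with bottom-row=0; cleared 0 line(s) (total 0); column heights now [2 2 4 4 4], max=4
Drop 4: L rot2 at col 1 lands with bottom-row=3; cleared 0 line(s) (total 0); column heights now [2 5 5 5 4], max=5

Answer: .....
.....
.....
.....
.....
.....
.....
.###.
.####
...#.
##.##
##.##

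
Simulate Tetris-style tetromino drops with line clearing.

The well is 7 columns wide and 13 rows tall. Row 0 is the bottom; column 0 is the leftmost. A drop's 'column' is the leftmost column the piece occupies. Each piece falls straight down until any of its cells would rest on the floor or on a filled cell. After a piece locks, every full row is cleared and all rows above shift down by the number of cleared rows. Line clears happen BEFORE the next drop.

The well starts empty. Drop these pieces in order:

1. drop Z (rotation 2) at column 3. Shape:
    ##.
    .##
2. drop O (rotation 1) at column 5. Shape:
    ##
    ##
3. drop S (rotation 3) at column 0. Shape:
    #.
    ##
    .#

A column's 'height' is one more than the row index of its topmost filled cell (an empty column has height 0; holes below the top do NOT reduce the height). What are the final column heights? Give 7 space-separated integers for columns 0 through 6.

Drop 1: Z rot2 at col 3 lands with bottom-row=0; cleared 0 line(s) (total 0); column heights now [0 0 0 2 2 1 0], max=2
Drop 2: O rot1 at col 5 lands with bottom-row=1; cleared 0 line(s) (total 0); column heights now [0 0 0 2 2 3 3], max=3
Drop 3: S rot3 at col 0 lands with bottom-row=0; cleared 0 line(s) (total 0); column heights now [3 2 0 2 2 3 3], max=3

Answer: 3 2 0 2 2 3 3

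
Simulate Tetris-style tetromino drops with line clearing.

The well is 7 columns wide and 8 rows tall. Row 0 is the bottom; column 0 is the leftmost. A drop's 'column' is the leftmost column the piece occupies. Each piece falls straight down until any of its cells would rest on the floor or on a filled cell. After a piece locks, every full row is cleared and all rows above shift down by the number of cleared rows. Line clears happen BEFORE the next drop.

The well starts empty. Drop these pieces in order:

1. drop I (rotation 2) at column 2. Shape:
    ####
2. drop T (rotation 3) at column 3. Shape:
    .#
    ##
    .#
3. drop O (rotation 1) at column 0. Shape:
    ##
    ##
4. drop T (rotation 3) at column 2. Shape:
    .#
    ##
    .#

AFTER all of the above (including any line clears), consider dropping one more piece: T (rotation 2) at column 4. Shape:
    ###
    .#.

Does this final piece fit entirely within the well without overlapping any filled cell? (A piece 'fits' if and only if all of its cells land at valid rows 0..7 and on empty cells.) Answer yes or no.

Drop 1: I rot2 at col 2 lands with bottom-row=0; cleared 0 line(s) (total 0); column heights now [0 0 1 1 1 1 0], max=1
Drop 2: T rot3 at col 3 lands with bottom-row=1; cleared 0 line(s) (total 0); column heights now [0 0 1 3 4 1 0], max=4
Drop 3: O rot1 at col 0 lands with bottom-row=0; cleared 0 line(s) (total 0); column heights now [2 2 1 3 4 1 0], max=4
Drop 4: T rot3 at col 2 lands with bottom-row=3; cleared 0 line(s) (total 0); column heights now [2 2 5 6 4 1 0], max=6
Test piece T rot2 at col 4 (width 3): heights before test = [2 2 5 6 4 1 0]; fits = True

Answer: yes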